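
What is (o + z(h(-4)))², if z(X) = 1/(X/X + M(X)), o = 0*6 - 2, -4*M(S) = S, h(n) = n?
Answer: 9/4 ≈ 2.2500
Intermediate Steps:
M(S) = -S/4
o = -2 (o = 0 - 2 = -2)
z(X) = 1/(1 - X/4) (z(X) = 1/(X/X - X/4) = 1/(1 - X/4))
(o + z(h(-4)))² = (-2 - 4/(-4 - 4))² = (-2 - 4/(-8))² = (-2 - 4*(-⅛))² = (-2 + ½)² = (-3/2)² = 9/4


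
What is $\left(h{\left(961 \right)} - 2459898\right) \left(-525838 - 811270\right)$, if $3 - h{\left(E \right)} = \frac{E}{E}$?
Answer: $3289146620768$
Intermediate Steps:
$h{\left(E \right)} = 2$ ($h{\left(E \right)} = 3 - \frac{E}{E} = 3 - 1 = 2$)
$\left(h{\left(961 \right)} - 2459898\right) \left(-525838 - 811270\right) = \left(2 - 2459898\right) \left(-525838 - 811270\right) = \left(-2459896\right) \left(-1337108\right) = 3289146620768$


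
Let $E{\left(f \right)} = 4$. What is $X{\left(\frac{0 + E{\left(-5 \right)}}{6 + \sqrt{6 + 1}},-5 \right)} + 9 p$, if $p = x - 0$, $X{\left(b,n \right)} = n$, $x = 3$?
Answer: $22$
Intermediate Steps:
$p = 3$ ($p = 3 - 0 = 3 + 0 = 3$)
$X{\left(\frac{0 + E{\left(-5 \right)}}{6 + \sqrt{6 + 1}},-5 \right)} + 9 p = -5 + 9 \cdot 3 = -5 + 27 = 22$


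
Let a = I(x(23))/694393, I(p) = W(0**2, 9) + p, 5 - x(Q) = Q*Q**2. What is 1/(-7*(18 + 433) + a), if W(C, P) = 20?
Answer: -694393/2192210843 ≈ -0.00031675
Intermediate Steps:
x(Q) = 5 - Q**3 (x(Q) = 5 - Q*Q**2 = 5 - Q**3)
I(p) = 20 + p
a = -12142/694393 (a = (20 + (5 - 1*23**3))/694393 = (20 + (5 - 1*12167))*(1/694393) = (20 + (5 - 12167))*(1/694393) = (20 - 12162)*(1/694393) = -12142*1/694393 = -12142/694393 ≈ -0.017486)
1/(-7*(18 + 433) + a) = 1/(-7*(18 + 433) - 12142/694393) = 1/(-7*451 - 12142/694393) = 1/(-3157 - 12142/694393) = 1/(-2192210843/694393) = -694393/2192210843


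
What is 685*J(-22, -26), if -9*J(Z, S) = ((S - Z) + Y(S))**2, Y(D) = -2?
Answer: -2740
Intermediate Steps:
J(Z, S) = -(-2 + S - Z)**2/9 (J(Z, S) = -((S - Z) - 2)**2/9 = -(-2 + S - Z)**2/9)
685*J(-22, -26) = 685*(-(2 - 22 - 1*(-26))**2/9) = 685*(-(2 - 22 + 26)**2/9) = 685*(-1/9*6**2) = 685*(-1/9*36) = 685*(-4) = -2740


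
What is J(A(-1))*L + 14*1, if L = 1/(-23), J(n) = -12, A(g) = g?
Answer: 334/23 ≈ 14.522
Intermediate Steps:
L = -1/23 ≈ -0.043478
J(A(-1))*L + 14*1 = -12*(-1/23) + 14*1 = 12/23 + 14 = 334/23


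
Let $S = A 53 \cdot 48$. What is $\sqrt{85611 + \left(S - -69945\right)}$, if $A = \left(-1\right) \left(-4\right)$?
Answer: $2 \sqrt{41433} \approx 407.1$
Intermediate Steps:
$A = 4$
$S = 10176$ ($S = 4 \cdot 53 \cdot 48 = 212 \cdot 48 = 10176$)
$\sqrt{85611 + \left(S - -69945\right)} = \sqrt{85611 + \left(10176 - -69945\right)} = \sqrt{85611 + \left(10176 + 69945\right)} = \sqrt{85611 + 80121} = \sqrt{165732} = 2 \sqrt{41433}$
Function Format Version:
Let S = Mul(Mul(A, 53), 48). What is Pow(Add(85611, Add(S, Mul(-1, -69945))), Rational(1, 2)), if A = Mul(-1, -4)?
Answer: Mul(2, Pow(41433, Rational(1, 2))) ≈ 407.10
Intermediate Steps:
A = 4
S = 10176 (S = Mul(Mul(4, 53), 48) = Mul(212, 48) = 10176)
Pow(Add(85611, Add(S, Mul(-1, -69945))), Rational(1, 2)) = Pow(Add(85611, Add(10176, Mul(-1, -69945))), Rational(1, 2)) = Pow(Add(85611, Add(10176, 69945)), Rational(1, 2)) = Pow(Add(85611, 80121), Rational(1, 2)) = Pow(165732, Rational(1, 2)) = Mul(2, Pow(41433, Rational(1, 2)))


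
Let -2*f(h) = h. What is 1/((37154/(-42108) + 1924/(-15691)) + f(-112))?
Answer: 25412178/1397543537 ≈ 0.018183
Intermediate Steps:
f(h) = -h/2
1/((37154/(-42108) + 1924/(-15691)) + f(-112)) = 1/((37154/(-42108) + 1924/(-15691)) - ½*(-112)) = 1/((37154*(-1/42108) + 1924*(-1/15691)) + 56) = 1/((-18577/21054 - 148/1207) + 56) = 1/(-25538431/25412178 + 56) = 1/(1397543537/25412178) = 25412178/1397543537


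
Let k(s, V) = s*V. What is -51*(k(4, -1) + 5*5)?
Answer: -1071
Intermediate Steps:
k(s, V) = V*s
-51*(k(4, -1) + 5*5) = -51*(-1*4 + 5*5) = -51*(-4 + 25) = -51*21 = -1071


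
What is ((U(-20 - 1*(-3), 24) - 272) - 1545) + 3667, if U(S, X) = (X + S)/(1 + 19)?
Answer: 37007/20 ≈ 1850.3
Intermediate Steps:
U(S, X) = S/20 + X/20 (U(S, X) = (S + X)/20 = (S + X)*(1/20) = S/20 + X/20)
((U(-20 - 1*(-3), 24) - 272) - 1545) + 3667 = ((((-20 - 1*(-3))/20 + (1/20)*24) - 272) - 1545) + 3667 = ((((-20 + 3)/20 + 6/5) - 272) - 1545) + 3667 = ((((1/20)*(-17) + 6/5) - 272) - 1545) + 3667 = (((-17/20 + 6/5) - 272) - 1545) + 3667 = ((7/20 - 272) - 1545) + 3667 = (-5433/20 - 1545) + 3667 = -36333/20 + 3667 = 37007/20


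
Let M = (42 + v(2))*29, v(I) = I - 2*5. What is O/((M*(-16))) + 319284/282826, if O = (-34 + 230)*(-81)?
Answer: 1190896245/557732872 ≈ 2.1352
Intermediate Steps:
v(I) = -10 + I (v(I) = I - 10 = -10 + I)
O = -15876 (O = 196*(-81) = -15876)
M = 986 (M = (42 + (-10 + 2))*29 = (42 - 8)*29 = 34*29 = 986)
O/((M*(-16))) + 319284/282826 = -15876/(986*(-16)) + 319284/282826 = -15876/(-15776) + 319284*(1/282826) = -15876*(-1/15776) + 159642/141413 = 3969/3944 + 159642/141413 = 1190896245/557732872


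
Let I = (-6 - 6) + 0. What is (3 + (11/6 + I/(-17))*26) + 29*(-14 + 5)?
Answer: -9791/51 ≈ -191.98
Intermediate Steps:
I = -12 (I = -12 + 0 = -12)
(3 + (11/6 + I/(-17))*26) + 29*(-14 + 5) = (3 + (11/6 - 12/(-17))*26) + 29*(-14 + 5) = (3 + (11*(1/6) - 12*(-1/17))*26) + 29*(-9) = (3 + (11/6 + 12/17)*26) - 261 = (3 + (259/102)*26) - 261 = (3 + 3367/51) - 261 = 3520/51 - 261 = -9791/51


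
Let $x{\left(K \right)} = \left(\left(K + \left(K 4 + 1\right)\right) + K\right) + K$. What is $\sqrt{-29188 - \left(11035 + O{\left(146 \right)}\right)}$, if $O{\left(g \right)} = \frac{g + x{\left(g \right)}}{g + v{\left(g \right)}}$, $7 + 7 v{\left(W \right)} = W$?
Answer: $\frac{i \sqrt{6025214094}}{387} \approx 200.57 i$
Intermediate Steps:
$v{\left(W \right)} = -1 + \frac{W}{7}$
$x{\left(K \right)} = 1 + 7 K$ ($x{\left(K \right)} = \left(\left(K + \left(4 K + 1\right)\right) + K\right) + K = \left(\left(K + \left(1 + 4 K\right)\right) + K\right) + K = \left(\left(1 + 5 K\right) + K\right) + K = \left(1 + 6 K\right) + K = 1 + 7 K$)
$O{\left(g \right)} = \frac{1 + 8 g}{-1 + \frac{8 g}{7}}$ ($O{\left(g \right)} = \frac{g + \left(1 + 7 g\right)}{g + \left(-1 + \frac{g}{7}\right)} = \frac{1 + 8 g}{-1 + \frac{8 g}{7}}$)
$\sqrt{-29188 - \left(11035 + O{\left(146 \right)}\right)} = \sqrt{-29188 - \left(11035 + \frac{7 \left(1 + 8 \cdot 146\right)}{-7 + 8 \cdot 146}\right)} = \sqrt{-29188 - \left(11035 + \frac{7 \left(1 + 1168\right)}{-7 + 1168}\right)} = \sqrt{-29188 - \left(11035 + 7 \cdot \frac{1}{1161} \cdot 1169\right)} = \sqrt{-29188 - \frac{12819818}{1161}} = \sqrt{- \frac{46707086}{1161}} = \frac{i \sqrt{6025214094}}{387}$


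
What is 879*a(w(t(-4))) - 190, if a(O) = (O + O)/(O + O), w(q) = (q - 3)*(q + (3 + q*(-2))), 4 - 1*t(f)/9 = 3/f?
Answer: 689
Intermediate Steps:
t(f) = 36 - 27/f
w(q) = (-3 + q)*(3 - q) (w(q) = (-3 + q)*(q + (3 - 2*q)) = (-3 + q)*(3 - q))
a(O) = 1 (a(O) = (2*O)/((2*O)) = (2*O)*(1/(2*O)) = 1)
879*a(w(t(-4))) - 190 = 879*1 - 190 = 879 - 190 = 689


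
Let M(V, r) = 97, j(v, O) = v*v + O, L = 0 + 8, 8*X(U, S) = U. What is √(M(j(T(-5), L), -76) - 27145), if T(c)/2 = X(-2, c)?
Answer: 14*I*√138 ≈ 164.46*I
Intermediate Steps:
X(U, S) = U/8
L = 8
T(c) = -½ (T(c) = 2*((⅛)*(-2)) = 2*(-¼) = -½)
j(v, O) = O + v² (j(v, O) = v² + O = O + v²)
√(M(j(T(-5), L), -76) - 27145) = √(97 - 27145) = √(-27048) = 14*I*√138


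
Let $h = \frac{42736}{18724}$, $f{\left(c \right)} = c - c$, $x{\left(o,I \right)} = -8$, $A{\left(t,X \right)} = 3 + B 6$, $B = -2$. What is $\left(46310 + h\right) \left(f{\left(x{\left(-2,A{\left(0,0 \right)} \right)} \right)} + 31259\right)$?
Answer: $\frac{6776569652646}{4681} \approx 1.4477 \cdot 10^{9}$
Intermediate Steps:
$A{\left(t,X \right)} = -9$ ($A{\left(t,X \right)} = 3 - 12 = -9$)
$f{\left(c \right)} = 0$
$h = \frac{10684}{4681}$ ($h = 42736 \cdot \frac{1}{18724} = \frac{10684}{4681} \approx 2.2824$)
$\left(46310 + h\right) \left(f{\left(x{\left(-2,A{\left(0,0 \right)} \right)} \right)} + 31259\right) = \left(46310 + \frac{10684}{4681}\right) \left(0 + 31259\right) = \frac{216787794}{4681} \cdot 31259 = \frac{6776569652646}{4681}$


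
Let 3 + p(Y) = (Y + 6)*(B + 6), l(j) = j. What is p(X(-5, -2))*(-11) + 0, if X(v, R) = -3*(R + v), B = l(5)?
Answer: -3234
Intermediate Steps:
B = 5
X(v, R) = -3*R - 3*v
p(Y) = 63 + 11*Y (p(Y) = -3 + (Y + 6)*(5 + 6) = -3 + (6 + Y)*11 = -3 + (66 + 11*Y) = 63 + 11*Y)
p(X(-5, -2))*(-11) + 0 = (63 + 11*(-3*(-2) - 3*(-5)))*(-11) + 0 = (63 + 11*(6 + 15))*(-11) + 0 = (63 + 11*21)*(-11) + 0 = (63 + 231)*(-11) + 0 = 294*(-11) + 0 = -3234 + 0 = -3234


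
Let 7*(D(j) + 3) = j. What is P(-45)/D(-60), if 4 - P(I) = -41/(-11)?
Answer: -7/297 ≈ -0.023569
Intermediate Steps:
D(j) = -3 + j/7
P(I) = 3/11 (P(I) = 4 - (-41)/(-11) = 4 - (-41)*(-1)/11 = 4 - 1*41/11 = 4 - 41/11 = 3/11)
P(-45)/D(-60) = 3/(11*(-3 + (⅐)*(-60))) = 3/(11*(-3 - 60/7)) = 3/(11*(-81/7)) = (3/11)*(-7/81) = -7/297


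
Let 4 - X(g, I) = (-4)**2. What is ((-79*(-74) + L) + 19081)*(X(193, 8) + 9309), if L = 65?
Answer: 232350624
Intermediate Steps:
X(g, I) = -12 (X(g, I) = 4 - 1*(-4)**2 = 4 - 1*16 = 4 - 16 = -12)
((-79*(-74) + L) + 19081)*(X(193, 8) + 9309) = ((-79*(-74) + 65) + 19081)*(-12 + 9309) = ((5846 + 65) + 19081)*9297 = (5911 + 19081)*9297 = 24992*9297 = 232350624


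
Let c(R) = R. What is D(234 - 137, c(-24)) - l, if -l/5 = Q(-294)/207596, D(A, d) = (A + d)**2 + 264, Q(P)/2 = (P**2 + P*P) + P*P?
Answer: 290919377/51899 ≈ 5605.5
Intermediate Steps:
Q(P) = 6*P**2 (Q(P) = 2*((P**2 + P*P) + P*P) = 2*((P**2 + P**2) + P**2) = 2*(2*P**2 + P**2) = 2*(3*P**2) = 6*P**2)
D(A, d) = 264 + (A + d)**2
l = -648270/51899 (l = -5*6*(-294)**2/207596 = -5*6*86436/207596 = -2593080/207596 = -5*129654/51899 = -648270/51899 ≈ -12.491)
D(234 - 137, c(-24)) - l = (264 + ((234 - 137) - 24)**2) - 1*(-648270/51899) = (264 + (97 - 24)**2) + 648270/51899 = (264 + 73**2) + 648270/51899 = (264 + 5329) + 648270/51899 = 5593 + 648270/51899 = 290919377/51899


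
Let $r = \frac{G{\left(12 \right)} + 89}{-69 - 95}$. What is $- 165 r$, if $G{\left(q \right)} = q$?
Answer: $\frac{16665}{164} \approx 101.62$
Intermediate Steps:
$r = - \frac{101}{164}$ ($r = \frac{12 + 89}{-69 - 95} = \frac{101}{-69 - 95} = \frac{101}{-164} = 101 \left(- \frac{1}{164}\right) = - \frac{101}{164} \approx -0.61585$)
$- 165 r = \left(-165\right) \left(- \frac{101}{164}\right) = \frac{16665}{164}$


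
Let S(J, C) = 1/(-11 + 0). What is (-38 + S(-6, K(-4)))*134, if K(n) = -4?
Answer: -56146/11 ≈ -5104.2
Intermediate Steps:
S(J, C) = -1/11 (S(J, C) = 1/(-11) = -1/11)
(-38 + S(-6, K(-4)))*134 = (-38 - 1/11)*134 = -419/11*134 = -56146/11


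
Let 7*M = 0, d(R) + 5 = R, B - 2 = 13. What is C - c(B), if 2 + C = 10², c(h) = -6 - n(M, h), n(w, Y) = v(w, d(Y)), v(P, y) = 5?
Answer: 109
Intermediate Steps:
B = 15 (B = 2 + 13 = 15)
d(R) = -5 + R
M = 0 (M = (⅐)*0 = 0)
n(w, Y) = 5
c(h) = -11 (c(h) = -6 - 1*5 = -6 - 5 = -11)
C = 98 (C = -2 + 10² = -2 + 100 = 98)
C - c(B) = 98 - 1*(-11) = 98 + 11 = 109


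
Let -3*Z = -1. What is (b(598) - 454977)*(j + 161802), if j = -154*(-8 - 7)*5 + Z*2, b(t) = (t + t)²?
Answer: 507284855462/3 ≈ 1.6909e+11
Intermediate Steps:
Z = ⅓ (Z = -⅓*(-1) = ⅓ ≈ 0.33333)
b(t) = 4*t² (b(t) = (2*t)² = 4*t²)
j = 34652/3 (j = -154*(-8 - 7)*5 + (⅓)*2 = -(-2310)*5 + ⅔ = -154*(-75) + ⅔ = 11550 + ⅔ = 34652/3 ≈ 11551.)
(b(598) - 454977)*(j + 161802) = (4*598² - 454977)*(34652/3 + 161802) = (4*357604 - 454977)*(520058/3) = (1430416 - 454977)*(520058/3) = 975439*(520058/3) = 507284855462/3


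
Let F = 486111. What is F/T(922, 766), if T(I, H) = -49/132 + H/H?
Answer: 64166652/83 ≈ 7.7309e+5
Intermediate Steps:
T(I, H) = 83/132 (T(I, H) = -49*1/132 + 1 = -49/132 + 1 = 83/132)
F/T(922, 766) = 486111/(83/132) = 486111*(132/83) = 64166652/83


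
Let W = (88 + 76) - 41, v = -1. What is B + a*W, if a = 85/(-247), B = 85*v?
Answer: -31450/247 ≈ -127.33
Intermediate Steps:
B = -85 (B = 85*(-1) = -85)
W = 123 (W = 164 - 41 = 123)
a = -85/247 (a = 85*(-1/247) = -85/247 ≈ -0.34413)
B + a*W = -85 - 85/247*123 = -85 - 10455/247 = -31450/247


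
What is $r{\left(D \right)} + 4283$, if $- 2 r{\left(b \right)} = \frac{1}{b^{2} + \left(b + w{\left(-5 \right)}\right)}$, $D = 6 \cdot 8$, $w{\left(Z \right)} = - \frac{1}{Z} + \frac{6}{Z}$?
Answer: $\frac{20138665}{4702} \approx 4283.0$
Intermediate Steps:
$w{\left(Z \right)} = \frac{5}{Z}$
$D = 48$
$r{\left(b \right)} = - \frac{1}{2 \left(-1 + b + b^{2}\right)}$ ($r{\left(b \right)} = - \frac{1}{2 \left(b^{2} + \left(b + \frac{5}{-5}\right)\right)} = - \frac{1}{2 \left(b^{2} + \left(b + 5 \left(- \frac{1}{5}\right)\right)\right)} = - \frac{1}{2 \left(b^{2} + \left(b - 1\right)\right)} = - \frac{1}{2 \left(b^{2} + \left(-1 + b\right)\right)} = - \frac{1}{2 \left(-1 + b + b^{2}\right)}$)
$r{\left(D \right)} + 4283 = - \frac{1}{-2 + 2 \cdot 48 + 2 \cdot 48^{2}} + 4283 = - \frac{1}{-2 + 96 + 2 \cdot 2304} + 4283 = - \frac{1}{-2 + 96 + 4608} + 4283 = - \frac{1}{4702} + 4283 = \frac{20138665}{4702}$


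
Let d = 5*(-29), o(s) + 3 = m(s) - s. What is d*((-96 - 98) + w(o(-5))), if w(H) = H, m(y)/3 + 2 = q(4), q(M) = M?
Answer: 26970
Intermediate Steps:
m(y) = 6 (m(y) = -6 + 3*4 = -6 + 12 = 6)
o(s) = 3 - s (o(s) = -3 + (6 - s) = 3 - s)
d = -145
d*((-96 - 98) + w(o(-5))) = -145*((-96 - 98) + (3 - 1*(-5))) = -145*(-194 + (3 + 5)) = -145*(-194 + 8) = -145*(-186) = 26970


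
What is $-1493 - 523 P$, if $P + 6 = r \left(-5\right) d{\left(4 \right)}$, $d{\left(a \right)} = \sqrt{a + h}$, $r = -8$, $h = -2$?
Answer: $1645 - 20920 \sqrt{2} \approx -27940.0$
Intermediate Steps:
$d{\left(a \right)} = \sqrt{-2 + a}$ ($d{\left(a \right)} = \sqrt{a - 2} = \sqrt{-2 + a}$)
$P = -6 + 40 \sqrt{2}$ ($P = -6 + \left(-8\right) \left(-5\right) \sqrt{-2 + 4} = -6 + 40 \sqrt{2} \approx 50.569$)
$-1493 - 523 P = -1493 - 523 \left(-6 + 40 \sqrt{2}\right) = -1493 + \left(3138 - 20920 \sqrt{2}\right) = 1645 - 20920 \sqrt{2}$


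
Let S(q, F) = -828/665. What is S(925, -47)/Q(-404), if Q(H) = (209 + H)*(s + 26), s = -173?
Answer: -92/2118025 ≈ -4.3437e-5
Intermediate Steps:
S(q, F) = -828/665 (S(q, F) = -828*1/665 = -828/665)
Q(H) = -30723 - 147*H (Q(H) = (209 + H)*(-173 + 26) = (209 + H)*(-147) = -30723 - 147*H)
S(925, -47)/Q(-404) = -828/(665*(-30723 - 147*(-404))) = -828/(665*(-30723 + 59388)) = -828/665/28665 = -828/665*1/28665 = -92/2118025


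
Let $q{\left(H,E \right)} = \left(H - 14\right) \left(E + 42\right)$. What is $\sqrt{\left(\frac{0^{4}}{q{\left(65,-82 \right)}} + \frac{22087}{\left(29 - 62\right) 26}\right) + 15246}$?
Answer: $\frac{\sqrt{66299442}}{66} \approx 123.37$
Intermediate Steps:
$q{\left(H,E \right)} = \left(-14 + H\right) \left(42 + E\right)$
$\sqrt{\left(\frac{0^{4}}{q{\left(65,-82 \right)}} + \frac{22087}{\left(29 - 62\right) 26}\right) + 15246} = \sqrt{\left(\frac{0^{4}}{-588 - -1148 + 42 \cdot 65 - 5330} + \frac{22087}{\left(29 - 62\right) 26}\right) + 15246} = \sqrt{\left(\frac{0}{-588 + 1148 + 2730 - 5330} + \frac{22087}{\left(-33\right) 26}\right) + 15246} = \sqrt{\left(\frac{0}{-2040} + \frac{22087}{-858}\right) + 15246} = \sqrt{\left(0 \left(- \frac{1}{2040}\right) + 22087 \left(- \frac{1}{858}\right)\right) + 15246} = \sqrt{\left(0 - \frac{1699}{66}\right) + 15246} = \sqrt{- \frac{1699}{66} + 15246} = \sqrt{\frac{1004537}{66}} = \frac{\sqrt{66299442}}{66}$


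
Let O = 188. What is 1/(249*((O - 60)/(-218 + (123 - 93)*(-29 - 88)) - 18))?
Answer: -233/1046298 ≈ -0.00022269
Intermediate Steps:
1/(249*((O - 60)/(-218 + (123 - 93)*(-29 - 88)) - 18)) = 1/(249*((188 - 60)/(-218 + (123 - 93)*(-29 - 88)) - 18)) = 1/(249*(128/(-218 + 30*(-117)) - 18)) = 1/(249*(128/(-218 - 3510) - 18)) = 1/(249*(128/(-3728) - 18)) = 1/(249*(128*(-1/3728) - 18)) = 1/(249*(-8/233 - 18)) = 1/(249*(-4202/233)) = 1/(-1046298/233) = -233/1046298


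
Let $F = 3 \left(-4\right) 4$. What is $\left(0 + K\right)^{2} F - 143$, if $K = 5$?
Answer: $-1343$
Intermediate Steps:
$F = -48$ ($F = \left(-12\right) 4 = -48$)
$\left(0 + K\right)^{2} F - 143 = \left(0 + 5\right)^{2} \left(-48\right) - 143 = 5^{2} \left(-48\right) - 143 = 25 \left(-48\right) - 143 = -1200 - 143 = -1343$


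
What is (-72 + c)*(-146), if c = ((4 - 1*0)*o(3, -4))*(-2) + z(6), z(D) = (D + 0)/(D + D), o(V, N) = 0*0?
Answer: 10439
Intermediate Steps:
o(V, N) = 0
z(D) = ½ (z(D) = D/((2*D)) = D*(1/(2*D)) = ½)
c = ½ (c = ((4 - 1*0)*0)*(-2) + ½ = ((4 + 0)*0)*(-2) + ½ = (4*0)*(-2) + ½ = 0*(-2) + ½ = 0 + ½ = ½ ≈ 0.50000)
(-72 + c)*(-146) = (-72 + ½)*(-146) = -143/2*(-146) = 10439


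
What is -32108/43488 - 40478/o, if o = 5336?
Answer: -60363611/7251624 ≈ -8.3242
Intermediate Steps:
-32108/43488 - 40478/o = -32108/43488 - 40478/5336 = -32108*1/43488 - 40478*1/5336 = -8027/10872 - 20239/2668 = -60363611/7251624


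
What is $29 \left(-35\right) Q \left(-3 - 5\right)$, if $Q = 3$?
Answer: $24360$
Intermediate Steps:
$29 \left(-35\right) Q \left(-3 - 5\right) = 29 \left(-35\right) 3 \left(-3 - 5\right) = - 1015 \cdot 3 \left(-8\right) = \left(-1015\right) \left(-24\right) = 24360$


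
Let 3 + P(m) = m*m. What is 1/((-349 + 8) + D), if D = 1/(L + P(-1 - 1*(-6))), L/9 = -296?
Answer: -2642/900923 ≈ -0.0029325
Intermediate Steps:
P(m) = -3 + m² (P(m) = -3 + m*m = -3 + m²)
L = -2664 (L = 9*(-296) = -2664)
D = -1/2642 (D = 1/(-2664 + (-3 + (-1 - 1*(-6))²)) = 1/(-2664 + (-3 + (-1 + 6)²)) = 1/(-2664 + (-3 + 5²)) = 1/(-2664 + (-3 + 25)) = 1/(-2664 + 22) = 1/(-2642) = -1/2642 ≈ -0.00037850)
1/((-349 + 8) + D) = 1/((-349 + 8) - 1/2642) = 1/(-341 - 1/2642) = 1/(-900923/2642) = -2642/900923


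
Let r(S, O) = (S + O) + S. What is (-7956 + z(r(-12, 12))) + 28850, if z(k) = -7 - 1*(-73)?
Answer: 20960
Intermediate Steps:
r(S, O) = O + 2*S (r(S, O) = (O + S) + S = O + 2*S)
z(k) = 66 (z(k) = -7 + 73 = 66)
(-7956 + z(r(-12, 12))) + 28850 = (-7956 + 66) + 28850 = -7890 + 28850 = 20960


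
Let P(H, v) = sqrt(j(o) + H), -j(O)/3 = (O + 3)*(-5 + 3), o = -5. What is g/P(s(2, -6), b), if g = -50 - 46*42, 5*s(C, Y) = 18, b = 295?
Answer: 991*I*sqrt(210)/21 ≈ 683.86*I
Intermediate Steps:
s(C, Y) = 18/5 (s(C, Y) = (1/5)*18 = 18/5)
j(O) = 18 + 6*O (j(O) = -3*(O + 3)*(-5 + 3) = -3*(3 + O)*(-2) = -3*(-6 - 2*O) = 18 + 6*O)
P(H, v) = sqrt(-12 + H) (P(H, v) = sqrt((18 + 6*(-5)) + H) = sqrt((18 - 30) + H) = sqrt(-12 + H))
g = -1982 (g = -50 - 1932 = -1982)
g/P(s(2, -6), b) = -1982/sqrt(-12 + 18/5) = -1982*(-I*sqrt(210)/42) = -(-991)*I*sqrt(210)/21 = 991*I*sqrt(210)/21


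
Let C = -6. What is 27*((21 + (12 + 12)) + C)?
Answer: 1053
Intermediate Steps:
27*((21 + (12 + 12)) + C) = 27*((21 + (12 + 12)) - 6) = 27*((21 + 24) - 6) = 27*(45 - 6) = 27*39 = 1053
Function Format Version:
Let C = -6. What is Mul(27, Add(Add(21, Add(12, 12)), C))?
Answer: 1053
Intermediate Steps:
Mul(27, Add(Add(21, Add(12, 12)), C)) = Mul(27, Add(Add(21, Add(12, 12)), -6)) = Mul(27, Add(Add(21, 24), -6)) = Mul(27, Add(45, -6)) = Mul(27, 39) = 1053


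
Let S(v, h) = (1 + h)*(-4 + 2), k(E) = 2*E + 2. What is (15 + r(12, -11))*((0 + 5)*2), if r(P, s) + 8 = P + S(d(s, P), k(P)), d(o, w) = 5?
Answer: -350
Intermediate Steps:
k(E) = 2 + 2*E
S(v, h) = -2 - 2*h (S(v, h) = (1 + h)*(-2) = -2 - 2*h)
r(P, s) = -14 - 3*P (r(P, s) = -8 + (P + (-2 - 2*(2 + 2*P))) = -8 + (P + (-2 + (-4 - 4*P))) = -8 + (P + (-6 - 4*P)) = -8 + (-6 - 3*P) = -14 - 3*P)
(15 + r(12, -11))*((0 + 5)*2) = (15 + (-14 - 3*12))*((0 + 5)*2) = (15 + (-14 - 36))*(5*2) = (15 - 50)*10 = -35*10 = -350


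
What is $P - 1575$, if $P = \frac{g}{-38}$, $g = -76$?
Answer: $-1573$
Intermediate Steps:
$P = 2$ ($P = - \frac{76}{-38} = \left(-76\right) \left(- \frac{1}{38}\right) = 2$)
$P - 1575 = 2 - 1575 = -1573$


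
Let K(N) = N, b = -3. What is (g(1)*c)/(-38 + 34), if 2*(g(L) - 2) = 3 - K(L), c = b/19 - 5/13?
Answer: 201/494 ≈ 0.40688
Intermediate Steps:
c = -134/247 (c = -3/19 - 5/13 = -134/247 ≈ -0.54251)
g(L) = 7/2 - L/2 (g(L) = 2 + (3 - L)/2 = 2 + (3/2 - L/2) = 7/2 - L/2)
(g(1)*c)/(-38 + 34) = ((7/2 - ½*1)*(-134/247))/(-38 + 34) = ((7/2 - ½)*(-134/247))/(-4) = (3*(-134/247))*(-¼) = -402/247*(-¼) = 201/494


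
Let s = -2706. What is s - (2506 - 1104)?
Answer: -4108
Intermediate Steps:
s - (2506 - 1104) = -2706 - (2506 - 1104) = -2706 - 1*1402 = -2706 - 1402 = -4108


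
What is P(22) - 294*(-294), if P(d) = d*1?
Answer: 86458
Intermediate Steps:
P(d) = d
P(22) - 294*(-294) = 22 - 294*(-294) = 22 + 86436 = 86458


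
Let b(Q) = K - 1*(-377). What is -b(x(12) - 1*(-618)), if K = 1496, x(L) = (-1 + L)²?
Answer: -1873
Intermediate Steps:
b(Q) = 1873 (b(Q) = 1496 - 1*(-377) = 1496 + 377 = 1873)
-b(x(12) - 1*(-618)) = -1*1873 = -1873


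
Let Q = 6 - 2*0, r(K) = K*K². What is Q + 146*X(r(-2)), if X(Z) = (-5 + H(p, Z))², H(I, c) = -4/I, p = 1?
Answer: 11832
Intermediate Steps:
r(K) = K³
Q = 6 (Q = 6 + 0 = 6)
X(Z) = 81 (X(Z) = (-5 - 4/1)² = (-5 - 4*1)² = (-5 - 4)² = (-9)² = 81)
Q + 146*X(r(-2)) = 6 + 146*81 = 6 + 11826 = 11832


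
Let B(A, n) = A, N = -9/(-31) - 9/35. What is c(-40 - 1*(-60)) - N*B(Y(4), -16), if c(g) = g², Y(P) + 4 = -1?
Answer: 86836/217 ≈ 400.17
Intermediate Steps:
N = 36/1085 (N = -9*(-1/31) - 9*1/35 = 9/31 - 9/35 = 36/1085 ≈ 0.033180)
Y(P) = -5 (Y(P) = -4 - 1 = -5)
c(-40 - 1*(-60)) - N*B(Y(4), -16) = (-40 - 1*(-60))² - 36*(-5)/1085 = (-40 + 60)² - 1*(-36/217) = 20² + 36/217 = 400 + 36/217 = 86836/217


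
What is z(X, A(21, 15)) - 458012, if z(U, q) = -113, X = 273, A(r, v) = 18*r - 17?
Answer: -458125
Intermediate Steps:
A(r, v) = -17 + 18*r
z(X, A(21, 15)) - 458012 = -113 - 458012 = -458125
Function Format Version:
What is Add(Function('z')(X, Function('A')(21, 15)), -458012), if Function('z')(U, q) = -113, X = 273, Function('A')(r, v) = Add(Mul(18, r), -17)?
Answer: -458125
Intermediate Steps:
Function('A')(r, v) = Add(-17, Mul(18, r))
Add(Function('z')(X, Function('A')(21, 15)), -458012) = Add(-113, -458012) = -458125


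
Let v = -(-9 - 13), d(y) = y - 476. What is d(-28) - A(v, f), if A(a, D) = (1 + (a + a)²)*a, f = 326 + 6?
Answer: -43118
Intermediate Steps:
d(y) = -476 + y
v = 22 (v = -1*(-22) = 22)
f = 332
A(a, D) = a*(1 + 4*a²) (A(a, D) = (1 + (2*a)²)*a = (1 + 4*a²)*a = a*(1 + 4*a²))
d(-28) - A(v, f) = (-476 - 28) - (22 + 4*22³) = -504 - (22 + 4*10648) = -504 - (22 + 42592) = -504 - 1*42614 = -504 - 42614 = -43118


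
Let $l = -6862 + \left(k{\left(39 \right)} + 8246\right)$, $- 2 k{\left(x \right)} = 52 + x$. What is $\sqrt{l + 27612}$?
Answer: $\frac{\sqrt{115802}}{2} \approx 170.15$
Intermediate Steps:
$k{\left(x \right)} = -26 - \frac{x}{2}$ ($k{\left(x \right)} = - \frac{52 + x}{2} = -26 - \frac{x}{2}$)
$l = \frac{2677}{2}$ ($l = -6862 + \left(\left(-26 - \frac{39}{2}\right) + 8246\right) = -6862 + \left(- \frac{91}{2} + 8246\right) = -6862 + \frac{16401}{2} = \frac{2677}{2} \approx 1338.5$)
$\sqrt{l + 27612} = \sqrt{\frac{2677}{2} + 27612} = \sqrt{\frac{57901}{2}} = \frac{\sqrt{115802}}{2}$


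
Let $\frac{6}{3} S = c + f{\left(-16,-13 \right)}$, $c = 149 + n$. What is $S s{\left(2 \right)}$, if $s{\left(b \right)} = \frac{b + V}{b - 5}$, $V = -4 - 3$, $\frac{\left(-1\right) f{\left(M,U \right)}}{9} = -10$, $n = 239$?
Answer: $\frac{1195}{3} \approx 398.33$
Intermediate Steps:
$f{\left(M,U \right)} = 90$ ($f{\left(M,U \right)} = \left(-9\right) \left(-10\right) = 90$)
$c = 388$ ($c = 149 + 239 = 388$)
$V = -7$ ($V = -4 - 3 = -7$)
$s{\left(b \right)} = \frac{-7 + b}{-5 + b}$ ($s{\left(b \right)} = \frac{b - 7}{b - 5} = \frac{-7 + b}{-5 + b}$)
$S = 239$ ($S = \frac{388 + 90}{2} = \frac{1}{2} \cdot 478 = 239$)
$S s{\left(2 \right)} = 239 \frac{-7 + 2}{-5 + 2} = 239 \frac{1}{-3} \left(-5\right) = 239 \left(\left(- \frac{1}{3}\right) \left(-5\right)\right) = 239 \cdot \frac{5}{3} = \frac{1195}{3}$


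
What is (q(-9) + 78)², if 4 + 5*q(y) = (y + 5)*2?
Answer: 142884/25 ≈ 5715.4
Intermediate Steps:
q(y) = 6/5 + 2*y/5 (q(y) = -⅘ + ((y + 5)*2)/5 = -⅘ + ((5 + y)*2)/5 = -⅘ + (10 + 2*y)/5 = -⅘ + (2 + 2*y/5) = 6/5 + 2*y/5)
(q(-9) + 78)² = ((6/5 + (⅖)*(-9)) + 78)² = ((6/5 - 18/5) + 78)² = (-12/5 + 78)² = (378/5)² = 142884/25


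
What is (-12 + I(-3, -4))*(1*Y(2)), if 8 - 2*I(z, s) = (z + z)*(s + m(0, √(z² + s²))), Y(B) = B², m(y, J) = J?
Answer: -20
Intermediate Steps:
I(z, s) = 4 - z*(s + √(s² + z²)) (I(z, s) = 4 - (z + z)*(s + √(z² + s²))/2 = 4 - 2*z*(s + √(s² + z²))/2 = 4 - z*(s + √(s² + z²)))
(-12 + I(-3, -4))*(1*Y(2)) = (-12 + (4 - 1*(-4)*(-3) - 1*(-3)*√((-4)² + (-3)²)))*(1*2²) = (-12 + (4 - 12 - 1*(-3)*√(16 + 9)))*(1*4) = (-12 + (4 - 12 - 1*(-3)*√25))*4 = (-12 + (4 - 12 - 1*(-3)*5))*4 = (-12 + (4 - 12 + 15))*4 = (-12 + 7)*4 = -5*4 = -20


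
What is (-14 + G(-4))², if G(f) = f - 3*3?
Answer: 729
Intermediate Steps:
G(f) = -9 + f (G(f) = f - 9 = -9 + f)
(-14 + G(-4))² = (-14 + (-9 - 4))² = (-14 - 13)² = (-27)² = 729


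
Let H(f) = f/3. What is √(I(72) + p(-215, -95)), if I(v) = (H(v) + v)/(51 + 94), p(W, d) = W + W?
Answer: I*√9026830/145 ≈ 20.72*I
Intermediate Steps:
p(W, d) = 2*W
H(f) = f/3 (H(f) = f*(⅓) = f/3)
I(v) = 4*v/435 (I(v) = (v/3 + v)/(51 + 94) = (4*v/3)/145 = (4*v/3)*(1/145) = 4*v/435)
√(I(72) + p(-215, -95)) = √((4/435)*72 + 2*(-215)) = √(96/145 - 430) = √(-62254/145) = I*√9026830/145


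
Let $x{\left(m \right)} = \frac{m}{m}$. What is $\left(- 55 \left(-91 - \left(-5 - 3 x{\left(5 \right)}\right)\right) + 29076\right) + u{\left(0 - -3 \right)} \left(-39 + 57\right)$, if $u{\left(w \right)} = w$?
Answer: $33695$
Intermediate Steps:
$x{\left(m \right)} = 1$
$\left(- 55 \left(-91 - \left(-5 - 3 x{\left(5 \right)}\right)\right) + 29076\right) + u{\left(0 - -3 \right)} \left(-39 + 57\right) = \left(- 55 \left(-91 - \left(-5 - 3\right)\right) + 29076\right) + \left(0 - -3\right) \left(-39 + 57\right) = \left(- 55 \left(-91 - \left(-5 - 3\right)\right) + 29076\right) + \left(0 + 3\right) 18 = \left(- 55 \left(-91 - -8\right) + 29076\right) + 3 \cdot 18 = \left(- 55 \left(-91 + 8\right) + 29076\right) + 54 = \left(\left(-55\right) \left(-83\right) + 29076\right) + 54 = \left(4565 + 29076\right) + 54 = 33641 + 54 = 33695$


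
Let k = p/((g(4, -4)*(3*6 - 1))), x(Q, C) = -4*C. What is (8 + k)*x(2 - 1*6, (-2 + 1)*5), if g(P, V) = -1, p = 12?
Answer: 2480/17 ≈ 145.88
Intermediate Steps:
k = -12/17 (k = 12/((-(3*6 - 1))) = 12/((-(18 - 1))) = 12/((-1*17)) = 12/(-17) = 12*(-1/17) = -12/17 ≈ -0.70588)
(8 + k)*x(2 - 1*6, (-2 + 1)*5) = (8 - 12/17)*(-4*(-2 + 1)*5) = 124*(-(-4)*5)/17 = 124*(-4*(-5))/17 = (124/17)*20 = 2480/17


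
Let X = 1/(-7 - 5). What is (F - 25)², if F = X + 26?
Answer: 121/144 ≈ 0.84028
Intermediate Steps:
X = -1/12 (X = 1/(-12) = -1/12 ≈ -0.083333)
F = 311/12 (F = -1/12 + 26 = 311/12 ≈ 25.917)
(F - 25)² = (311/12 - 25)² = (11/12)² = 121/144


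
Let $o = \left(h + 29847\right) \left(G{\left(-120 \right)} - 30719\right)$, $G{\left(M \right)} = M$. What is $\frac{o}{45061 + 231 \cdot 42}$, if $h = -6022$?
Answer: $- \frac{734739175}{54763} \approx -13417.0$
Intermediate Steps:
$o = -734739175$ ($o = \left(-6022 + 29847\right) \left(-120 - 30719\right) = 23825 \left(-30839\right) = -734739175$)
$\frac{o}{45061 + 231 \cdot 42} = - \frac{734739175}{45061 + 231 \cdot 42} = - \frac{734739175}{45061 + 9702} = - \frac{734739175}{54763}$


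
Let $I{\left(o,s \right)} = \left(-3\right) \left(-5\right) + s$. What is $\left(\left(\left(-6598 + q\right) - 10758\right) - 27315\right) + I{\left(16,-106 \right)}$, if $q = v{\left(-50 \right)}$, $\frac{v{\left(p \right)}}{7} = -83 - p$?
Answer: $-44993$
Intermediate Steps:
$v{\left(p \right)} = -581 - 7 p$ ($v{\left(p \right)} = 7 \left(-83 - p\right) = -581 - 7 p$)
$q = -231$ ($q = -581 - -350 = -581 + 350 = -231$)
$I{\left(o,s \right)} = 15 + s$
$\left(\left(\left(-6598 + q\right) - 10758\right) - 27315\right) + I{\left(16,-106 \right)} = \left(\left(\left(-6598 - 231\right) - 10758\right) - 27315\right) + \left(15 - 106\right) = \left(\left(-6829 - 10758\right) - 27315\right) - 91 = \left(-17587 - 27315\right) - 91 = -44902 - 91 = -44993$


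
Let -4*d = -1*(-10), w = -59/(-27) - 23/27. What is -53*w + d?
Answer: -439/6 ≈ -73.167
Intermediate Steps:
w = 4/3 (w = -59*(-1/27) - 23*1/27 = 59/27 - 23/27 = 4/3 ≈ 1.3333)
d = -5/2 (d = -(-1)*(-10)/4 = -¼*10 = -5/2 ≈ -2.5000)
-53*w + d = -53*4/3 - 5/2 = -212/3 - 5/2 = -439/6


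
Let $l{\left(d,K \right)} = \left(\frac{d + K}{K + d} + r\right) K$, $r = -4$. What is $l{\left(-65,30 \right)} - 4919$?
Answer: $-5009$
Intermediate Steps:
$l{\left(d,K \right)} = - 3 K$ ($l{\left(d,K \right)} = \left(\frac{d + K}{K + d} - 4\right) K = \left(\frac{K + d}{K + d} - 4\right) K = \left(1 - 4\right) K = - 3 K$)
$l{\left(-65,30 \right)} - 4919 = \left(-3\right) 30 - 4919 = -90 - 4919 = -5009$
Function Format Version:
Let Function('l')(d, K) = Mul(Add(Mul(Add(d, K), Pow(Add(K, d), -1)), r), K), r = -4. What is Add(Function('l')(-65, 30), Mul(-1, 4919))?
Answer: -5009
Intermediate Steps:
Function('l')(d, K) = Mul(-3, K) (Function('l')(d, K) = Mul(Add(Mul(Add(d, K), Pow(Add(K, d), -1)), -4), K) = Mul(Add(Mul(Add(K, d), Pow(Add(K, d), -1)), -4), K) = Mul(Add(1, -4), K) = Mul(-3, K))
Add(Function('l')(-65, 30), Mul(-1, 4919)) = Add(Mul(-3, 30), Mul(-1, 4919)) = Add(-90, -4919) = -5009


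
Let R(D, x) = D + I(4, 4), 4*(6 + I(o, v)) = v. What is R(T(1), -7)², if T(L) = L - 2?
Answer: 36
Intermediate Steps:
T(L) = -2 + L
I(o, v) = -6 + v/4
R(D, x) = -5 + D (R(D, x) = D + (-6 + (¼)*4) = D + (-6 + 1) = D - 5 = -5 + D)
R(T(1), -7)² = (-5 + (-2 + 1))² = (-5 - 1)² = (-6)² = 36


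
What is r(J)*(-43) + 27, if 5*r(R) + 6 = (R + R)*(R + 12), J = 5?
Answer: -6917/5 ≈ -1383.4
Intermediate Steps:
r(R) = -6/5 + 2*R*(12 + R)/5 (r(R) = -6/5 + ((R + R)*(R + 12))/5 = -6/5 + ((2*R)*(12 + R))/5 = -6/5 + (2*R*(12 + R))/5 = -6/5 + 2*R*(12 + R)/5)
r(J)*(-43) + 27 = (-6/5 + (⅖)*5² + (24/5)*5)*(-43) + 27 = (-6/5 + (⅖)*25 + 24)*(-43) + 27 = (-6/5 + 10 + 24)*(-43) + 27 = (164/5)*(-43) + 27 = -7052/5 + 27 = -6917/5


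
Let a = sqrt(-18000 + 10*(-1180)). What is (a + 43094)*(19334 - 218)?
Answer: 823784904 + 191160*I*sqrt(298) ≈ 8.2378e+8 + 3.2999e+6*I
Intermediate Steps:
a = 10*I*sqrt(298) (a = sqrt(-18000 - 11800) = sqrt(-29800) = 10*I*sqrt(298) ≈ 172.63*I)
(a + 43094)*(19334 - 218) = (10*I*sqrt(298) + 43094)*(19334 - 218) = (43094 + 10*I*sqrt(298))*19116 = 823784904 + 191160*I*sqrt(298)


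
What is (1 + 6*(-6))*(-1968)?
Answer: 68880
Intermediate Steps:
(1 + 6*(-6))*(-1968) = (1 - 36)*(-1968) = -35*(-1968) = 68880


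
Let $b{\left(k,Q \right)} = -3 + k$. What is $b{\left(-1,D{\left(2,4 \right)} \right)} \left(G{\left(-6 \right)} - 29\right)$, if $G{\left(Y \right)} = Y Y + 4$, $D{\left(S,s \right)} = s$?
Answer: $-44$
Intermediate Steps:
$G{\left(Y \right)} = 4 + Y^{2}$ ($G{\left(Y \right)} = Y^{2} + 4 = 4 + Y^{2}$)
$b{\left(-1,D{\left(2,4 \right)} \right)} \left(G{\left(-6 \right)} - 29\right) = \left(-3 - 1\right) \left(\left(4 + \left(-6\right)^{2}\right) - 29\right) = - 4 \left(\left(4 + 36\right) - 29\right) = - 4 \left(40 - 29\right) = \left(-4\right) 11 = -44$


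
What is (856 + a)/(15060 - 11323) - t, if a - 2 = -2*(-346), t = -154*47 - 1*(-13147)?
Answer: -22080383/3737 ≈ -5908.6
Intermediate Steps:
t = 5909 (t = -7238 + 13147 = 5909)
a = 694 (a = 2 - 2*(-346) = 2 + 692 = 694)
(856 + a)/(15060 - 11323) - t = (856 + 694)/(15060 - 11323) - 1*5909 = 1550/3737 - 5909 = -22080383/3737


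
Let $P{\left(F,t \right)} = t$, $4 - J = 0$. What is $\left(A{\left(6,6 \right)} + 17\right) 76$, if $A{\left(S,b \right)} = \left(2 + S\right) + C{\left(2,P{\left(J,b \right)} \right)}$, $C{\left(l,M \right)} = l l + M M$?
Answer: $4940$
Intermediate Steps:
$J = 4$ ($J = 4 - 0 = 4 + 0 = 4$)
$C{\left(l,M \right)} = M^{2} + l^{2}$ ($C{\left(l,M \right)} = l^{2} + M^{2} = M^{2} + l^{2}$)
$A{\left(S,b \right)} = 6 + S + b^{2}$ ($A{\left(S,b \right)} = \left(2 + S\right) + \left(b^{2} + 2^{2}\right) = \left(2 + S\right) + \left(b^{2} + 4\right) = \left(2 + S\right) + \left(4 + b^{2}\right) = 6 + S + b^{2}$)
$\left(A{\left(6,6 \right)} + 17\right) 76 = \left(\left(6 + 6 + 6^{2}\right) + 17\right) 76 = \left(\left(6 + 6 + 36\right) + 17\right) 76 = \left(48 + 17\right) 76 = 65 \cdot 76 = 4940$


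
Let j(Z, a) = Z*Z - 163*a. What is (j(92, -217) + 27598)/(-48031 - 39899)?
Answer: -7937/9770 ≈ -0.81238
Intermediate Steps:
j(Z, a) = Z² - 163*a
(j(92, -217) + 27598)/(-48031 - 39899) = ((92² - 163*(-217)) + 27598)/(-48031 - 39899) = ((8464 + 35371) + 27598)/(-87930) = (43835 + 27598)*(-1/87930) = 71433*(-1/87930) = -7937/9770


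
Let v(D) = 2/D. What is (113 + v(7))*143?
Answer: 113399/7 ≈ 16200.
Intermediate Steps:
(113 + v(7))*143 = (113 + 2/7)*143 = (793/7)*143 = 113399/7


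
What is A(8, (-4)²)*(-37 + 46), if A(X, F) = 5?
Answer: 45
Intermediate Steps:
A(8, (-4)²)*(-37 + 46) = 5*(-37 + 46) = 5*9 = 45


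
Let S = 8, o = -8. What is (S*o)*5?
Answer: -320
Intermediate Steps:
(S*o)*5 = (8*(-8))*5 = -64*5 = -320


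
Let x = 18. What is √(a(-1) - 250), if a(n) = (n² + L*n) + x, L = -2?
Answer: I*√229 ≈ 15.133*I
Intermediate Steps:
a(n) = 18 + n² - 2*n (a(n) = (n² - 2*n) + 18 = 18 + n² - 2*n)
√(a(-1) - 250) = √((18 + (-1)² - 2*(-1)) - 250) = √((18 + 1 + 2) - 250) = √(21 - 250) = √(-229) = I*√229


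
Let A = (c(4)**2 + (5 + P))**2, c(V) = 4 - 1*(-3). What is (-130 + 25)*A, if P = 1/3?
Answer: -929915/3 ≈ -3.0997e+5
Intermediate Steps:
P = 1/3 ≈ 0.33333
c(V) = 7 (c(V) = 4 + 3 = 7)
A = 26569/9 (A = (7**2 + (5 + 1/3))**2 = (49 + 16/3)**2 = (163/3)**2 = 26569/9 ≈ 2952.1)
(-130 + 25)*A = (-130 + 25)*(26569/9) = -105*26569/9 = -929915/3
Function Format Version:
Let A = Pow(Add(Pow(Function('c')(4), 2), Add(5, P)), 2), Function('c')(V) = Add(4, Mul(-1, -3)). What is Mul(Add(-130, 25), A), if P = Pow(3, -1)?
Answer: Rational(-929915, 3) ≈ -3.0997e+5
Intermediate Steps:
P = Rational(1, 3) ≈ 0.33333
Function('c')(V) = 7 (Function('c')(V) = Add(4, 3) = 7)
A = Rational(26569, 9) (A = Pow(Add(Pow(7, 2), Add(5, Rational(1, 3))), 2) = Pow(Add(49, Rational(16, 3)), 2) = Pow(Rational(163, 3), 2) = Rational(26569, 9) ≈ 2952.1)
Mul(Add(-130, 25), A) = Mul(Add(-130, 25), Rational(26569, 9)) = Mul(-105, Rational(26569, 9)) = Rational(-929915, 3)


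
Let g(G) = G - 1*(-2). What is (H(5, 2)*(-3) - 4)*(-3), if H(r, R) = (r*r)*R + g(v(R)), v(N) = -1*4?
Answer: 444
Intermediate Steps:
v(N) = -4
g(G) = 2 + G (g(G) = G + 2 = 2 + G)
H(r, R) = -2 + R*r² (H(r, R) = (r*r)*R + (2 - 4) = r²*R - 2 = R*r² - 2 = -2 + R*r²)
(H(5, 2)*(-3) - 4)*(-3) = ((-2 + 2*5²)*(-3) - 4)*(-3) = ((-2 + 2*25)*(-3) - 4)*(-3) = ((-2 + 50)*(-3) - 4)*(-3) = (48*(-3) - 4)*(-3) = (-144 - 4)*(-3) = -148*(-3) = 444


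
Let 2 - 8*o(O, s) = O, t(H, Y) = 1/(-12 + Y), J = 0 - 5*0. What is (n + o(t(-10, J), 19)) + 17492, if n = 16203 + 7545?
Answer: 3959065/96 ≈ 41240.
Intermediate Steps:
J = 0 (J = 0 + 0 = 0)
o(O, s) = ¼ - O/8
n = 23748
(n + o(t(-10, J), 19)) + 17492 = (23748 + (¼ - 1/(8*(-12 + 0)))) + 17492 = (23748 + (¼ - ⅛/(-12))) + 17492 = (23748 + (¼ - ⅛*(-1/12))) + 17492 = (23748 + (¼ + 1/96)) + 17492 = (23748 + 25/96) + 17492 = 2279833/96 + 17492 = 3959065/96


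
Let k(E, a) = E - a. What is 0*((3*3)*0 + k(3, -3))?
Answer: 0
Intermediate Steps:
0*((3*3)*0 + k(3, -3)) = 0*((3*3)*0 + (3 - 1*(-3))) = 0*(9*0 + (3 + 3)) = 0*(0 + 6) = 0*6 = 0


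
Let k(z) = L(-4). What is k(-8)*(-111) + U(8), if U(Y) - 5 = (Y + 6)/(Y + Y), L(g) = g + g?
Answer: 7151/8 ≈ 893.88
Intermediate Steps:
L(g) = 2*g
U(Y) = 5 + (6 + Y)/(2*Y) (U(Y) = 5 + (Y + 6)/(Y + Y) = 5 + (6 + Y)/((2*Y)) = 5 + (6 + Y)*(1/(2*Y)) = 5 + (6 + Y)/(2*Y))
k(z) = -8 (k(z) = 2*(-4) = -8)
k(-8)*(-111) + U(8) = -8*(-111) + (11/2 + 3/8) = 888 + (11/2 + 3*(⅛)) = 888 + (11/2 + 3/8) = 888 + 47/8 = 7151/8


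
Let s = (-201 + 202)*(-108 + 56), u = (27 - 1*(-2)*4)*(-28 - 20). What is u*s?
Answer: 87360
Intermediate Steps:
u = -1680 (u = (27 + 2*4)*(-48) = (27 + 8)*(-48) = 35*(-48) = -1680)
s = -52 (s = 1*(-52) = -52)
u*s = -1680*(-52) = 87360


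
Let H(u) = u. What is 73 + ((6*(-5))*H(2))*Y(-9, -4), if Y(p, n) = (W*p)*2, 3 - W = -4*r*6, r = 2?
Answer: 55153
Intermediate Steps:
W = 51 (W = 3 - (-4*2)*6 = 3 - (-8)*6 = 3 - 1*(-48) = 3 + 48 = 51)
Y(p, n) = 102*p (Y(p, n) = (51*p)*2 = 102*p)
73 + ((6*(-5))*H(2))*Y(-9, -4) = 73 + ((6*(-5))*2)*(102*(-9)) = 73 - 30*2*(-918) = 73 - 60*(-918) = 73 + 55080 = 55153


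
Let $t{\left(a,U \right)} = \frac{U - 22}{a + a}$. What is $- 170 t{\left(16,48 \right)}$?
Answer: $- \frac{1105}{8} \approx -138.13$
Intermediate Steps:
$t{\left(a,U \right)} = \frac{-22 + U}{2 a}$
$- 170 t{\left(16,48 \right)} = - 170 \frac{-22 + 48}{2 \cdot 16} = - 170 \cdot \frac{1}{2} \cdot \frac{1}{16} \cdot 26 = \left(-170\right) \frac{13}{16} = - \frac{1105}{8}$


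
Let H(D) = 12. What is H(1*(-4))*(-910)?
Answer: -10920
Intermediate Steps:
H(1*(-4))*(-910) = 12*(-910) = -10920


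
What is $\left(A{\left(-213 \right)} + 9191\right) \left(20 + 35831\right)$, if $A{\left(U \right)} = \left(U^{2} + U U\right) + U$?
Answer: $3574918316$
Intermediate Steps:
$A{\left(U \right)} = U + 2 U^{2}$ ($A{\left(U \right)} = \left(U^{2} + U^{2}\right) + U = 2 U^{2} + U = U + 2 U^{2}$)
$\left(A{\left(-213 \right)} + 9191\right) \left(20 + 35831\right) = \left(- 213 \left(1 + 2 \left(-213\right)\right) + 9191\right) \left(20 + 35831\right) = \left(- 213 \left(1 - 426\right) + 9191\right) 35851 = \left(\left(-213\right) \left(-425\right) + 9191\right) 35851 = \left(90525 + 9191\right) 35851 = 99716 \cdot 35851 = 3574918316$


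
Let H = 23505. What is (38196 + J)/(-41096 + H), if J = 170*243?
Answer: -11358/2513 ≈ -4.5197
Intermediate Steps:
J = 41310
(38196 + J)/(-41096 + H) = (38196 + 41310)/(-41096 + 23505) = 79506/(-17591) = 79506*(-1/17591) = -11358/2513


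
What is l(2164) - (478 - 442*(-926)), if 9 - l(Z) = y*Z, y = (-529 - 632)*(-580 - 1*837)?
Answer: -3560486229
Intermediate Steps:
y = 1645137 (y = -1161*(-580 - 837) = -1161*(-1417) = 1645137)
l(Z) = 9 - 1645137*Z
l(2164) - (478 - 442*(-926)) = (9 - 1645137*2164) - (478 - 442*(-926)) = (9 - 3560076468) - (478 + 409292) = -3560076459 - 1*409770 = -3560076459 - 409770 = -3560486229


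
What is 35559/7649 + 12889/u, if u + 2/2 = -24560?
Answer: 774776638/187867089 ≈ 4.1241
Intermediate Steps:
u = -24561 (u = -1 - 24560 = -24561)
35559/7649 + 12889/u = 35559/7649 + 12889/(-24561) = 35559*(1/7649) + 12889*(-1/24561) = 35559/7649 - 12889/24561 = 774776638/187867089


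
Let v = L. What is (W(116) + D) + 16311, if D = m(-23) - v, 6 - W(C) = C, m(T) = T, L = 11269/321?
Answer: 5181869/321 ≈ 16143.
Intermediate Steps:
L = 11269/321 (L = 11269*(1/321) = 11269/321 ≈ 35.106)
W(C) = 6 - C
v = 11269/321 ≈ 35.106
D = -18652/321 (D = -23 - 1*11269/321 = -23 - 11269/321 = -18652/321 ≈ -58.106)
(W(116) + D) + 16311 = ((6 - 1*116) - 18652/321) + 16311 = ((6 - 116) - 18652/321) + 16311 = (-110 - 18652/321) + 16311 = -53962/321 + 16311 = 5181869/321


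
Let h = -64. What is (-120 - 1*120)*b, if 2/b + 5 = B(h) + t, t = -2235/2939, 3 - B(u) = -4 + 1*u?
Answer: -470240/63913 ≈ -7.3575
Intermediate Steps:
B(u) = 7 - u (B(u) = 3 - (-4 + 1*u) = 3 - (-4 + u) = 3 + (4 - u) = 7 - u)
t = -2235/2939 (t = -2235*1/2939 = -2235/2939 ≈ -0.76046)
b = 5878/191739 (b = 2/(-5 + ((7 - 1*(-64)) - 2235/2939)) = 2/(-5 + ((7 + 64) - 2235/2939)) = 2/(-5 + (71 - 2235/2939)) = 2/(-5 + 206434/2939) = 2/(191739/2939) = 2*(2939/191739) = 5878/191739 ≈ 0.030656)
(-120 - 1*120)*b = (-120 - 1*120)*(5878/191739) = (-120 - 120)*(5878/191739) = -240*5878/191739 = -470240/63913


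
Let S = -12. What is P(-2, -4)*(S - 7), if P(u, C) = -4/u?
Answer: -38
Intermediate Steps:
P(-2, -4)*(S - 7) = (-4/(-2))*(-12 - 7) = -4*(-1/2)*(-19) = 2*(-19) = -38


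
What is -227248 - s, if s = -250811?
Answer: 23563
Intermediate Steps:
-227248 - s = -227248 - 1*(-250811) = -227248 + 250811 = 23563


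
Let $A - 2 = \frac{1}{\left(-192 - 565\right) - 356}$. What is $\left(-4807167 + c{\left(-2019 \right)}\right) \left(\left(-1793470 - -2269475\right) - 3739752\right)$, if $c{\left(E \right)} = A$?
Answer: $\frac{17462269199758562}{1113} \approx 1.5689 \cdot 10^{13}$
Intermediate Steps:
$A = \frac{2225}{1113}$ ($A = 2 + \frac{1}{\left(-192 - 565\right) - 356} = 2 + \frac{1}{-757 - 356} = 2 + \frac{1}{-1113} = 2 - \frac{1}{1113} = \frac{2225}{1113} \approx 1.9991$)
$c{\left(E \right)} = \frac{2225}{1113}$
$\left(-4807167 + c{\left(-2019 \right)}\right) \left(\left(-1793470 - -2269475\right) - 3739752\right) = \left(-4807167 + \frac{2225}{1113}\right) \left(\left(-1793470 - -2269475\right) - 3739752\right) = - \frac{5350374646 \left(\left(-1793470 + 2269475\right) - 3739752\right)}{1113} = - \frac{5350374646 \left(476005 - 3739752\right)}{1113} = \left(- \frac{5350374646}{1113}\right) \left(-3263747\right) = \frac{17462269199758562}{1113}$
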